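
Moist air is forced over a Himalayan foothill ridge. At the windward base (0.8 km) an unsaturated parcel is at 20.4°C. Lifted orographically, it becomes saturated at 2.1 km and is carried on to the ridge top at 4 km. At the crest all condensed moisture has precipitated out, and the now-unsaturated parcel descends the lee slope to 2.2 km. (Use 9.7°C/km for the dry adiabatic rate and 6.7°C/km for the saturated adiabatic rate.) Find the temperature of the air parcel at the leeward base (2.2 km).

800–2100 m, dry: Δz = 1.3 km ⇒ ΔT = -12.61°C; T = 7.79°C
2100–4000 m, saturated: Δz = 1.9 km ⇒ ΔT = -12.73°C; T = -4.94°C
4000–2200 m, dry descent: Δz = 1.8 km ⇒ ΔT = +17.46°C; T = 12.52°C

12.52°C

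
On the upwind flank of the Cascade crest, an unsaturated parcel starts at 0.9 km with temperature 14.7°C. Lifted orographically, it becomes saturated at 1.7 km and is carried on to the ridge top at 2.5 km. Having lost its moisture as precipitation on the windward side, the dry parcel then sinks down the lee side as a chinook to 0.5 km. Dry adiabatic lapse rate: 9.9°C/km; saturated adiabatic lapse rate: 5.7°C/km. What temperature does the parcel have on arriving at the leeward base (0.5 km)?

Dry to 1700 m: -9.9 × 0.8 km = -7.92°C, so T = 6.78°C.
Saturated to 2500 m: -5.7 × 0.8 km = -4.56°C, so T = 2.22°C.
Dry descent to 500 m: +9.9 × 2 km = +19.8°C, so T = 22.02°C.

22.02°C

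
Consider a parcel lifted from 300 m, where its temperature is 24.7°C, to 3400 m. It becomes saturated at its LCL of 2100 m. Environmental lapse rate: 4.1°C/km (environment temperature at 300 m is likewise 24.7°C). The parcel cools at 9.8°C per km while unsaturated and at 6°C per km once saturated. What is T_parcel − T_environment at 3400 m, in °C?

Parcel:
  From 300 m to 2100 m (dry): cools by 9.8 × 1.8 = 17.64°C, giving 7.06°C.
  From 2100 m to 3400 m (saturated): cools by 6 × 1.3 = 7.8°C, giving -0.74°C.
Environment:
  From 300 m to 3400 m (environment): cools by 4.1 × 3.1 = 12.71°C, giving 11.99°C.
T_parcel − T_env = -0.74 − 11.99 = -12.73°C

-12.73°C (parcel cooler than environment)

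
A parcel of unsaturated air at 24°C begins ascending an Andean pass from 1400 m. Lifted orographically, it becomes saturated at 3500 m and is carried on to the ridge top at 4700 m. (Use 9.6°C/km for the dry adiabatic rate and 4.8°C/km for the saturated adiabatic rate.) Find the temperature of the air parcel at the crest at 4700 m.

From 1400 m to 3500 m (dry): cools by 9.6 × 2.1 = 20.16°C, giving 3.84°C.
From 3500 m to 4700 m (saturated): cools by 4.8 × 1.2 = 5.76°C, giving -1.92°C.

-1.92°C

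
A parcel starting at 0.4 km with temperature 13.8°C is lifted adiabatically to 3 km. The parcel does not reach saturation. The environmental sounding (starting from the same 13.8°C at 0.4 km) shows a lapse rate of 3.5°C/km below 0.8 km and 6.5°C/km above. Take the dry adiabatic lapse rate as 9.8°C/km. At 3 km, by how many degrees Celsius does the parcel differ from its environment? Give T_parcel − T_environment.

Parcel:
  400 → 3000 m (dry, 9.8°C/km): ΔT = -9.8 × 2.6 = -25.48°C → T = -11.68°C
Environment:
  400 → 800 m (environment, lower layer, 3.5°C/km): ΔT = -3.5 × 0.4 = -1.4°C → T = 12.4°C
  800 → 3000 m (environment, upper layer, 6.5°C/km): ΔT = -6.5 × 2.2 = -14.3°C → T = -1.9°C
T_parcel − T_env = -11.68 − (-1.9) = -9.78°C

-9.78°C (parcel cooler than environment)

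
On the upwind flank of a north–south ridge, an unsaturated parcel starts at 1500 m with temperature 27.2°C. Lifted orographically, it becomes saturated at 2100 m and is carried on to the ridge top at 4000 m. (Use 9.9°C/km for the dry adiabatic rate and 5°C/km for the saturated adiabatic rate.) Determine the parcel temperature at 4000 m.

11.76°C

1500 → 2100 m (dry, 9.9°C/km): ΔT = -9.9 × 0.6 = -5.94°C → T = 21.26°C
2100 → 4000 m (saturated, 5°C/km): ΔT = -5 × 1.9 = -9.5°C → T = 11.76°C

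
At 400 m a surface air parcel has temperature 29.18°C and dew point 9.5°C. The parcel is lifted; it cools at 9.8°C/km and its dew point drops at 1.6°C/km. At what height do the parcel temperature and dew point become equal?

T and T_d converge at 9.8 − 1.6 = 8.2°C per km
Height above start = (29.18 − 9.5) / 8.2 = 2.4 km
LCL altitude = 400 m + 2400 m = 2800 m

2800 m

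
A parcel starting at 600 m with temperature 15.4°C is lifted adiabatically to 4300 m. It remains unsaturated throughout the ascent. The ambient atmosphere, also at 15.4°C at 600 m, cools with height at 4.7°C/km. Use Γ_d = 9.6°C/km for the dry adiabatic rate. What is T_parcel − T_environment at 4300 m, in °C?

-18.13°C (parcel cooler than environment)

Parcel:
  Dry to 4300 m: -9.6 × 3.7 km = -35.52°C, so T = -20.12°C.
Environment:
  Environment to 4300 m: -4.7 × 3.7 km = -17.39°C, so T = -1.99°C.
T_parcel − T_env = -20.12 − (-1.99) = -18.13°C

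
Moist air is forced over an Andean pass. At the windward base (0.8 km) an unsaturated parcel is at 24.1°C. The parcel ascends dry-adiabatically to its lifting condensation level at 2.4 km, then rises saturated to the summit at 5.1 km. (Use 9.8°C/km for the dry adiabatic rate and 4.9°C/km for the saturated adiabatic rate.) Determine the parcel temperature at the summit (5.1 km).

-4.81°C

Dry to 2400 m: -9.8 × 1.6 km = -15.68°C, so T = 8.42°C.
Saturated to 5100 m: -4.9 × 2.7 km = -13.23°C, so T = -4.81°C.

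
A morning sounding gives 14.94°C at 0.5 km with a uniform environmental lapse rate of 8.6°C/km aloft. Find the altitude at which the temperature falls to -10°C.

Height above start = (14.94 − (-10)) / 8.6 = 2.9 km
Altitude = 500 m + 2900 m = 3400 m

3.4 km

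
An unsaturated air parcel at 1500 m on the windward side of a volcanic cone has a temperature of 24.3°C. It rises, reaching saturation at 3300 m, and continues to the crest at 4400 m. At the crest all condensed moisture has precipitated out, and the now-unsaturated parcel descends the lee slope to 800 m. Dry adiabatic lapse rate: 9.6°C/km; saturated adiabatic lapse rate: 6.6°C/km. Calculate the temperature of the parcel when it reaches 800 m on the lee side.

Dry to 3300 m: -9.6 × 1.8 km = -17.28°C, so T = 7.02°C.
Saturated to 4400 m: -6.6 × 1.1 km = -7.26°C, so T = -0.24°C.
Dry descent to 800 m: +9.6 × 3.6 km = +34.56°C, so T = 34.32°C.

34.32°C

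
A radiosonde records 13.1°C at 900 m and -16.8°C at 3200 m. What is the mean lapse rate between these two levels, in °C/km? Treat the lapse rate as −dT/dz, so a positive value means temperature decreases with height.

13°C/km

Γ = −ΔT/Δz = (13.1 − (-16.8)) / (3200 − 900) m
  = 29.9°C / 2.3 km = 13°C/km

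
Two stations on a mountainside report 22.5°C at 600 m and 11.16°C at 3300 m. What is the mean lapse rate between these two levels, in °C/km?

Γ = −ΔT/Δz = (22.5 − 11.16) / (3300 − 600) m
  = 11.34°C / 2.7 km = 4.2°C/km

4.2°C/km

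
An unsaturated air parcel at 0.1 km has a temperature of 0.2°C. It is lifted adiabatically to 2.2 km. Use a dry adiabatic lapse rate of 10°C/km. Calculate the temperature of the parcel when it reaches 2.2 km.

-20.8°C

From 100 m to 2200 m (dry adiabatic): cools by 10 × 2.1 = 21°C, giving -20.8°C.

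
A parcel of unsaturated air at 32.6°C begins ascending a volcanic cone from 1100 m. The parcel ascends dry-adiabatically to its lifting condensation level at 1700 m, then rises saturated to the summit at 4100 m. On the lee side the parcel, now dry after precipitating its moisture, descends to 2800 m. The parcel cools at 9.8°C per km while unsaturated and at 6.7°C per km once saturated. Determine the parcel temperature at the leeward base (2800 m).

From 1100 m to 1700 m (dry): cools by 9.8 × 0.6 = 5.88°C, giving 26.72°C.
From 1700 m to 4100 m (saturated): cools by 6.7 × 2.4 = 16.08°C, giving 10.64°C.
From 4100 m to 2800 m (dry descent): warms by 9.8 × 1.3 = 12.74°C, giving 23.38°C.

23.38°C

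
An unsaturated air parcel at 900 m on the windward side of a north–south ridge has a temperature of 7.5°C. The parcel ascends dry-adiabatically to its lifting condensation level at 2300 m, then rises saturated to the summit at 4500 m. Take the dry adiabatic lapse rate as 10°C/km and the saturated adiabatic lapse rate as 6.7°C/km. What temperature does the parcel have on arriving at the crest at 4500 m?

900–2300 m, dry: Δz = 1.4 km ⇒ ΔT = -14°C; T = -6.5°C
2300–4500 m, saturated: Δz = 2.2 km ⇒ ΔT = -14.74°C; T = -21.24°C

-21.24°C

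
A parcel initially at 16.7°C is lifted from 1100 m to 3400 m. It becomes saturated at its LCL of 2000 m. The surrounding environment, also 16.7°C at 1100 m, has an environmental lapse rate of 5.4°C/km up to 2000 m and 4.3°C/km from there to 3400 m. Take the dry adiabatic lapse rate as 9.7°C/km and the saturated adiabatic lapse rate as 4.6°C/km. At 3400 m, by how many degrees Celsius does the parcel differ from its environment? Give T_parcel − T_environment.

Parcel:
  1100 → 2000 m (dry, 9.7°C/km): ΔT = -9.7 × 0.9 = -8.73°C → T = 7.97°C
  2000 → 3400 m (saturated, 4.6°C/km): ΔT = -4.6 × 1.4 = -6.44°C → T = 1.53°C
Environment:
  1100 → 2000 m (environment, lower layer, 5.4°C/km): ΔT = -5.4 × 0.9 = -4.86°C → T = 11.84°C
  2000 → 3400 m (environment, upper layer, 4.3°C/km): ΔT = -4.3 × 1.4 = -6.02°C → T = 5.82°C
T_parcel − T_env = 1.53 − 5.82 = -4.29°C

-4.29°C (parcel cooler than environment)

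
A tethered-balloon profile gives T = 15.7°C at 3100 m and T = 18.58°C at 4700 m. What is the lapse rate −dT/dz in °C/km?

Γ = −ΔT/Δz = (15.7 − 18.58) / (4700 − 3100) m
  = -2.88°C / 1.6 km = -1.8°C/km

-1.8°C/km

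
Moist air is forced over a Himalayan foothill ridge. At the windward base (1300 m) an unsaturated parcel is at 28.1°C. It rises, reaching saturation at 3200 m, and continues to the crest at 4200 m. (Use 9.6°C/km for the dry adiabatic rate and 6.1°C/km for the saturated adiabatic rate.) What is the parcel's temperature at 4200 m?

3.76°C

1300 → 3200 m (dry, 9.6°C/km): ΔT = -9.6 × 1.9 = -18.24°C → T = 9.86°C
3200 → 4200 m (saturated, 6.1°C/km): ΔT = -6.1 × 1 = -6.1°C → T = 3.76°C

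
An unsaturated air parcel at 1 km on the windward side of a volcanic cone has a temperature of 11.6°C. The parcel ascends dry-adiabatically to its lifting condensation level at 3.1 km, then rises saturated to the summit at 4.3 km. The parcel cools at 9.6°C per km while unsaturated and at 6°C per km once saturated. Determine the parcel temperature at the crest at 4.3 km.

-15.76°C

From 1000 m to 3100 m (dry): cools by 9.6 × 2.1 = 20.16°C, giving -8.56°C.
From 3100 m to 4300 m (saturated): cools by 6 × 1.2 = 7.2°C, giving -15.76°C.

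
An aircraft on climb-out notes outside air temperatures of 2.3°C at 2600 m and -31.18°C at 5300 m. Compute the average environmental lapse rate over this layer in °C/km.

12.4°C/km

Γ = −ΔT/Δz = (2.3 − (-31.18)) / (5300 − 2600) m
  = 33.48°C / 2.7 km = 12.4°C/km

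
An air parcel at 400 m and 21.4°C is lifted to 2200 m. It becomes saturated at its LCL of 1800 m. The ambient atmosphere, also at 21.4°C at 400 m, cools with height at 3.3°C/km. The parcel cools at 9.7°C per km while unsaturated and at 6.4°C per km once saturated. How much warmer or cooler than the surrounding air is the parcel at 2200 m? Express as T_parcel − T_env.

Parcel:
  400–1800 m, dry: Δz = 1.4 km ⇒ ΔT = -13.58°C; T = 7.82°C
  1800–2200 m, saturated: Δz = 0.4 km ⇒ ΔT = -2.56°C; T = 5.26°C
Environment:
  400–2200 m, environment: Δz = 1.8 km ⇒ ΔT = -5.94°C; T = 15.46°C
T_parcel − T_env = 5.26 − 15.46 = -10.2°C

-10.2°C (parcel cooler than environment)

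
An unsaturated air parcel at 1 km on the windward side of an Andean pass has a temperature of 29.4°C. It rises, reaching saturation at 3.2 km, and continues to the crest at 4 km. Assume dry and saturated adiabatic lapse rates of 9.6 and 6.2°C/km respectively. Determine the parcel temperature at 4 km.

3.32°C

1000–3200 m, dry: Δz = 2.2 km ⇒ ΔT = -21.12°C; T = 8.28°C
3200–4000 m, saturated: Δz = 0.8 km ⇒ ΔT = -4.96°C; T = 3.32°C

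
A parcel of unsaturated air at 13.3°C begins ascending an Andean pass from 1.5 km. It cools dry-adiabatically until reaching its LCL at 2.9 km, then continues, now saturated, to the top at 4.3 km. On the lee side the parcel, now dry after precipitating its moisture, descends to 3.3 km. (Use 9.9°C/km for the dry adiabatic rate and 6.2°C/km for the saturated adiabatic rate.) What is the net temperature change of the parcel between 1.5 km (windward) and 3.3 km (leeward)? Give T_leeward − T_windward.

-12.64°C

From 1500 m to 2900 m (dry): cools by 9.9 × 1.4 = 13.86°C, giving -0.56°C.
From 2900 m to 4300 m (saturated): cools by 6.2 × 1.4 = 8.68°C, giving -9.24°C.
From 4300 m to 3300 m (dry descent): warms by 9.9 × 1 = 9.9°C, giving 0.66°C.
Net change vs windward start: 0.66 − 13.3 = -12.64°C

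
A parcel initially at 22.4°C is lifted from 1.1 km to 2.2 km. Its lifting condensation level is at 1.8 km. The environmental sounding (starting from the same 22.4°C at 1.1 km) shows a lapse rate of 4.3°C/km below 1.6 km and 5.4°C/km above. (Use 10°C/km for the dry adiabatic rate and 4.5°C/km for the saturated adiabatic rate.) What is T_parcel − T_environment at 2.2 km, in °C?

Parcel:
  1100 → 1800 m (dry, 10°C/km): ΔT = -10 × 0.7 = -7°C → T = 15.4°C
  1800 → 2200 m (saturated, 4.5°C/km): ΔT = -4.5 × 0.4 = -1.8°C → T = 13.6°C
Environment:
  1100 → 1600 m (environment, lower layer, 4.3°C/km): ΔT = -4.3 × 0.5 = -2.15°C → T = 20.25°C
  1600 → 2200 m (environment, upper layer, 5.4°C/km): ΔT = -5.4 × 0.6 = -3.24°C → T = 17.01°C
T_parcel − T_env = 13.6 − 17.01 = -3.41°C

-3.41°C (parcel cooler than environment)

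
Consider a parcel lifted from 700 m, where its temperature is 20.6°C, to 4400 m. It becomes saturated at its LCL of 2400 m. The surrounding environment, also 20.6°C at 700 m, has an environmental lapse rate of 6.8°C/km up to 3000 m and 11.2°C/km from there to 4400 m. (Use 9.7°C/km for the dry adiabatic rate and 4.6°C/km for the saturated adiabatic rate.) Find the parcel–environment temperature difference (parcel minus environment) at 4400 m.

Parcel:
  700–2400 m, dry: Δz = 1.7 km ⇒ ΔT = -16.49°C; T = 4.11°C
  2400–4400 m, saturated: Δz = 2 km ⇒ ΔT = -9.2°C; T = -5.09°C
Environment:
  700–3000 m, environment, lower layer: Δz = 2.3 km ⇒ ΔT = -15.64°C; T = 4.96°C
  3000–4400 m, environment, upper layer: Δz = 1.4 km ⇒ ΔT = -15.68°C; T = -10.72°C
T_parcel − T_env = -5.09 − (-10.72) = +5.63°C

+5.63°C (parcel warmer than environment)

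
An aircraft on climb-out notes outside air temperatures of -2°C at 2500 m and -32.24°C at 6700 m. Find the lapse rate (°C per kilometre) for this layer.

7.2°C/km

Γ = −ΔT/Δz = (-2 − (-32.24)) / (6700 − 2500) m
  = 30.24°C / 4.2 km = 7.2°C/km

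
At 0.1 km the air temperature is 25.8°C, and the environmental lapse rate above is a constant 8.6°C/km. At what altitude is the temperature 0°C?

3.1 km

Height above start = (25.8 − 0) / 8.6 = 3 km
Altitude = 100 m + 3000 m = 3100 m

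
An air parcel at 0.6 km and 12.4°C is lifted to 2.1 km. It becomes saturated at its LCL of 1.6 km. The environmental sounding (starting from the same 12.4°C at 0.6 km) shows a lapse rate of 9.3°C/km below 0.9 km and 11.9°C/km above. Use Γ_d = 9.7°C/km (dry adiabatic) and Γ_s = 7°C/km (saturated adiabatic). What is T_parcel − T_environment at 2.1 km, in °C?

Parcel:
  From 600 m to 1600 m (dry): cools by 9.7 × 1 = 9.7°C, giving 2.7°C.
  From 1600 m to 2100 m (saturated): cools by 7 × 0.5 = 3.5°C, giving -0.8°C.
Environment:
  From 600 m to 900 m (environment, lower layer): cools by 9.3 × 0.3 = 2.79°C, giving 9.61°C.
  From 900 m to 2100 m (environment, upper layer): cools by 11.9 × 1.2 = 14.28°C, giving -4.67°C.
T_parcel − T_env = -0.8 − (-4.67) = +3.87°C

+3.87°C (parcel warmer than environment)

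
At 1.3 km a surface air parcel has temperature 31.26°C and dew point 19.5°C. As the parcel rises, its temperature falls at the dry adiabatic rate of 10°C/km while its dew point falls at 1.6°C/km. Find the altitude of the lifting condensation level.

T and T_d converge at 10 − 1.6 = 8.4°C per km
Height above start = (31.26 − 19.5) / 8.4 = 1.4 km
LCL altitude = 1300 m + 1400 m = 2700 m

2.7 km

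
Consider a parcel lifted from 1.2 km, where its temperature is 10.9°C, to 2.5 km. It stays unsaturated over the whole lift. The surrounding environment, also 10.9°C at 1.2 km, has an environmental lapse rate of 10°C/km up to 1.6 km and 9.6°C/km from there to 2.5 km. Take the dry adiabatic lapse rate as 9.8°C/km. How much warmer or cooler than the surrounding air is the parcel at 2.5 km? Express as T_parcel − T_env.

Parcel:
  From 1200 m to 2500 m (dry): cools by 9.8 × 1.3 = 12.74°C, giving -1.84°C.
Environment:
  From 1200 m to 1600 m (environment, lower layer): cools by 10 × 0.4 = 4°C, giving 6.9°C.
  From 1600 m to 2500 m (environment, upper layer): cools by 9.6 × 0.9 = 8.64°C, giving -1.74°C.
T_parcel − T_env = -1.84 − (-1.74) = -0.1°C

-0.1°C (parcel cooler than environment)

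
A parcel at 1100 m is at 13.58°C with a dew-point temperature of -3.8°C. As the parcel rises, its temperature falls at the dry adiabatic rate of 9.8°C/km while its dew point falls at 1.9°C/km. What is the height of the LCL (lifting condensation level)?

3300 m

T and T_d converge at 9.8 − 1.9 = 7.9°C per km
Height above start = (13.58 − (-3.8)) / 7.9 = 2.2 km
LCL altitude = 1100 m + 2200 m = 3300 m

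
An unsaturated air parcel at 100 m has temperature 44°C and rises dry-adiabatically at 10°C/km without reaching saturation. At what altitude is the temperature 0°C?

Height above start = (44 − 0) / 10 = 4.4 km
Altitude = 100 m + 4400 m = 4500 m

4500 m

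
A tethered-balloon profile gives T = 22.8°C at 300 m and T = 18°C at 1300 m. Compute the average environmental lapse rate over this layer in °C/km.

4.8°C/km

Γ = −ΔT/Δz = (22.8 − 18) / (1300 − 300) m
  = 4.8°C / 1 km = 4.8°C/km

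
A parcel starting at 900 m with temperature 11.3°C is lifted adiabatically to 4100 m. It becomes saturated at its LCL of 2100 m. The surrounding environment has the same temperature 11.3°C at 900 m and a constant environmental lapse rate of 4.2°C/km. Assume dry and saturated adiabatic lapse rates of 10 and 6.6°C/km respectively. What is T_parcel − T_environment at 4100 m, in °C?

Parcel:
  Dry to 2100 m: -10 × 1.2 km = -12°C, so T = -0.7°C.
  Saturated to 4100 m: -6.6 × 2 km = -13.2°C, so T = -13.9°C.
Environment:
  Environment to 4100 m: -4.2 × 3.2 km = -13.44°C, so T = -2.14°C.
T_parcel − T_env = -13.9 − (-2.14) = -11.76°C

-11.76°C (parcel cooler than environment)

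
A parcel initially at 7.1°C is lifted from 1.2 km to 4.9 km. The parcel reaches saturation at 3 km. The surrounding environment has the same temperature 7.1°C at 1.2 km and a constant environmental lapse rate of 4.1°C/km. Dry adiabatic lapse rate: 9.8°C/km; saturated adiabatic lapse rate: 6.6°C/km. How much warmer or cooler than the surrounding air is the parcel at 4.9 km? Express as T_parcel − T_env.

Parcel:
  Dry to 3000 m: -9.8 × 1.8 km = -17.64°C, so T = -10.54°C.
  Saturated to 4900 m: -6.6 × 1.9 km = -12.54°C, so T = -23.08°C.
Environment:
  Environment to 4900 m: -4.1 × 3.7 km = -15.17°C, so T = -8.07°C.
T_parcel − T_env = -23.08 − (-8.07) = -15.01°C

-15.01°C (parcel cooler than environment)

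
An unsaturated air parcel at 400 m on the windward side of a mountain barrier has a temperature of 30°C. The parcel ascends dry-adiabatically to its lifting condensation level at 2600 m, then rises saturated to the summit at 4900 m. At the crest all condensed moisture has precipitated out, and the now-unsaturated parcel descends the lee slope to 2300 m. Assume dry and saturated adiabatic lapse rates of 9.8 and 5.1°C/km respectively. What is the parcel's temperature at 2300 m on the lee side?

22.19°C

400 → 2600 m (dry, 9.8°C/km): ΔT = -9.8 × 2.2 = -21.56°C → T = 8.44°C
2600 → 4900 m (saturated, 5.1°C/km): ΔT = -5.1 × 2.3 = -11.73°C → T = -3.29°C
4900 → 2300 m (dry descent, 9.8°C/km): ΔT = +9.8 × 2.6 = +25.48°C → T = 22.19°C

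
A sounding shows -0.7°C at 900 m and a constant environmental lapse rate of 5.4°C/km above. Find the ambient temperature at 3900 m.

900 → 3900 m (environmental, 5.4°C/km): ΔT = -5.4 × 3 = -16.2°C → T = -16.9°C

-16.9°C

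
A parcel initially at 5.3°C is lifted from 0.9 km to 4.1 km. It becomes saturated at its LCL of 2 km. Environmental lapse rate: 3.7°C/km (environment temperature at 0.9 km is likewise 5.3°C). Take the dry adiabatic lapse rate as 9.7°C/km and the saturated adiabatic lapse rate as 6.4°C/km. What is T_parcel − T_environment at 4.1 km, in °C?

-12.27°C (parcel cooler than environment)

Parcel:
  900 → 2000 m (dry, 9.7°C/km): ΔT = -9.7 × 1.1 = -10.67°C → T = -5.37°C
  2000 → 4100 m (saturated, 6.4°C/km): ΔT = -6.4 × 2.1 = -13.44°C → T = -18.81°C
Environment:
  900 → 4100 m (environment, 3.7°C/km): ΔT = -3.7 × 3.2 = -11.84°C → T = -6.54°C
T_parcel − T_env = -18.81 − (-6.54) = -12.27°C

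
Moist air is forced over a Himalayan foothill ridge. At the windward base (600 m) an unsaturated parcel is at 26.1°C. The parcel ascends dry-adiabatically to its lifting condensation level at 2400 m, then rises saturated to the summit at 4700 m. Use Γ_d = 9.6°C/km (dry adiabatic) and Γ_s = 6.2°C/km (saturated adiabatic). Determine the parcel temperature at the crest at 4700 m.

600–2400 m, dry: Δz = 1.8 km ⇒ ΔT = -17.28°C; T = 8.82°C
2400–4700 m, saturated: Δz = 2.3 km ⇒ ΔT = -14.26°C; T = -5.44°C

-5.44°C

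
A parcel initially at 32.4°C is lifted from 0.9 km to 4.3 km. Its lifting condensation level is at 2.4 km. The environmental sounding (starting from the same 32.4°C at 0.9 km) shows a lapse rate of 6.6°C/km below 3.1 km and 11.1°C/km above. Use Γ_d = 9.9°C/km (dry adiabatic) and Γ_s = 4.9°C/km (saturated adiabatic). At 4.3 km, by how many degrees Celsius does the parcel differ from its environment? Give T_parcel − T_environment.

+3.68°C (parcel warmer than environment)

Parcel:
  Dry to 2400 m: -9.9 × 1.5 km = -14.85°C, so T = 17.55°C.
  Saturated to 4300 m: -4.9 × 1.9 km = -9.31°C, so T = 8.24°C.
Environment:
  Environment, lower layer to 3100 m: -6.6 × 2.2 km = -14.52°C, so T = 17.88°C.
  Environment, upper layer to 4300 m: -11.1 × 1.2 km = -13.32°C, so T = 4.56°C.
T_parcel − T_env = 8.24 − 4.56 = +3.68°C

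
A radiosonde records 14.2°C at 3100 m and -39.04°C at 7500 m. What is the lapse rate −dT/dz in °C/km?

12.1°C/km

Γ = −ΔT/Δz = (14.2 − (-39.04)) / (7500 − 3100) m
  = 53.24°C / 4.4 km = 12.1°C/km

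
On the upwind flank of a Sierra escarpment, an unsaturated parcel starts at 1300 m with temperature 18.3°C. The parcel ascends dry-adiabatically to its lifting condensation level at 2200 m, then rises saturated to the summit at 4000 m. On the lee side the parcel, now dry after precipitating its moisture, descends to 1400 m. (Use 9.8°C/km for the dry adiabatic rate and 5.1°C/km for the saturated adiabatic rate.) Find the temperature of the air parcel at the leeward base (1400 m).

25.78°C

1300 → 2200 m (dry, 9.8°C/km): ΔT = -9.8 × 0.9 = -8.82°C → T = 9.48°C
2200 → 4000 m (saturated, 5.1°C/km): ΔT = -5.1 × 1.8 = -9.18°C → T = 0.3°C
4000 → 1400 m (dry descent, 9.8°C/km): ΔT = +9.8 × 2.6 = +25.48°C → T = 25.78°C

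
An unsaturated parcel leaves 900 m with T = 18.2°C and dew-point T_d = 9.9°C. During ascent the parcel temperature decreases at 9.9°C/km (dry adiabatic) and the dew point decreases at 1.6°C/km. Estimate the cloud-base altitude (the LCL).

T and T_d converge at 9.9 − 1.6 = 8.3°C per km
Height above start = (18.2 − 9.9) / 8.3 = 1 km
LCL altitude = 900 m + 1000 m = 1900 m

1900 m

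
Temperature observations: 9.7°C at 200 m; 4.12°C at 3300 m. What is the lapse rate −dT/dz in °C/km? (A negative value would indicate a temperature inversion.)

1.8°C/km

Γ = −ΔT/Δz = (9.7 − 4.12) / (3300 − 200) m
  = 5.58°C / 3.1 km = 1.8°C/km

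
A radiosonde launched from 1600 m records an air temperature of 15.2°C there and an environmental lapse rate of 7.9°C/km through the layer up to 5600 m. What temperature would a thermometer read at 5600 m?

-16.4°C

From 1600 m to 5600 m (environmental): cools by 7.9 × 4 = 31.6°C, giving -16.4°C.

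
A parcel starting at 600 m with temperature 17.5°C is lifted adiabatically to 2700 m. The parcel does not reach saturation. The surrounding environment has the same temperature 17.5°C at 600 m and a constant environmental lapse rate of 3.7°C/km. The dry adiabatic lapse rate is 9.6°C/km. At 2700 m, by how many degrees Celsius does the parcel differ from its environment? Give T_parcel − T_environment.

-12.39°C (parcel cooler than environment)

Parcel:
  600–2700 m, dry: Δz = 2.1 km ⇒ ΔT = -20.16°C; T = -2.66°C
Environment:
  600–2700 m, environment: Δz = 2.1 km ⇒ ΔT = -7.77°C; T = 9.73°C
T_parcel − T_env = -2.66 − 9.73 = -12.39°C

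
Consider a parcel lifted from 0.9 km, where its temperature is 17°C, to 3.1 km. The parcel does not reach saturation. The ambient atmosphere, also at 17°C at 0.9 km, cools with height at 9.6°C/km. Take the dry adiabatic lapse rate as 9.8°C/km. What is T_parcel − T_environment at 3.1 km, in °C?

-0.44°C (parcel cooler than environment)

Parcel:
  900 → 3100 m (dry, 9.8°C/km): ΔT = -9.8 × 2.2 = -21.56°C → T = -4.56°C
Environment:
  900 → 3100 m (environment, 9.6°C/km): ΔT = -9.6 × 2.2 = -21.12°C → T = -4.12°C
T_parcel − T_env = -4.56 − (-4.12) = -0.44°C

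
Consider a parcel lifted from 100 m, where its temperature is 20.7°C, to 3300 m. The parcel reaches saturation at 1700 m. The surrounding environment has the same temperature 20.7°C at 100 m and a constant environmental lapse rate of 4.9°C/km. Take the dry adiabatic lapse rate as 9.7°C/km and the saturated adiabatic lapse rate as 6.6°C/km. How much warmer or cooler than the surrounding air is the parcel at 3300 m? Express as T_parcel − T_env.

-10.4°C (parcel cooler than environment)

Parcel:
  Dry to 1700 m: -9.7 × 1.6 km = -15.52°C, so T = 5.18°C.
  Saturated to 3300 m: -6.6 × 1.6 km = -10.56°C, so T = -5.38°C.
Environment:
  Environment to 3300 m: -4.9 × 3.2 km = -15.68°C, so T = 5.02°C.
T_parcel − T_env = -5.38 − 5.02 = -10.4°C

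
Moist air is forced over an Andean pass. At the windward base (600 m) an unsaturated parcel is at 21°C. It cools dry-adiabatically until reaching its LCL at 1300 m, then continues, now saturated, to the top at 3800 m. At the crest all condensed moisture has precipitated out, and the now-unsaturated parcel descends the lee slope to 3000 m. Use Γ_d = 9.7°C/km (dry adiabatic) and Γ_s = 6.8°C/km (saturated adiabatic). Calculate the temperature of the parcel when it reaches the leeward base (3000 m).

4.97°C

600 → 1300 m (dry, 9.7°C/km): ΔT = -9.7 × 0.7 = -6.79°C → T = 14.21°C
1300 → 3800 m (saturated, 6.8°C/km): ΔT = -6.8 × 2.5 = -17°C → T = -2.79°C
3800 → 3000 m (dry descent, 9.7°C/km): ΔT = +9.7 × 0.8 = +7.76°C → T = 4.97°C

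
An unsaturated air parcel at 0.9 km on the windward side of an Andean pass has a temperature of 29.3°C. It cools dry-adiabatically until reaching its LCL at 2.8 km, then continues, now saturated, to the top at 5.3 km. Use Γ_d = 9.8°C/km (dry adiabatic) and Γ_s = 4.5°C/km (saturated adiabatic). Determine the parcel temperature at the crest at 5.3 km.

-0.57°C

From 900 m to 2800 m (dry): cools by 9.8 × 1.9 = 18.62°C, giving 10.68°C.
From 2800 m to 5300 m (saturated): cools by 4.5 × 2.5 = 11.25°C, giving -0.57°C.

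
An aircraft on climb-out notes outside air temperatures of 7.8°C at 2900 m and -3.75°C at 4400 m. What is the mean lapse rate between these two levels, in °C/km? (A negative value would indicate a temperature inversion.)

Γ = −ΔT/Δz = (7.8 − (-3.75)) / (4400 − 2900) m
  = 11.55°C / 1.5 km = 7.7°C/km

7.7°C/km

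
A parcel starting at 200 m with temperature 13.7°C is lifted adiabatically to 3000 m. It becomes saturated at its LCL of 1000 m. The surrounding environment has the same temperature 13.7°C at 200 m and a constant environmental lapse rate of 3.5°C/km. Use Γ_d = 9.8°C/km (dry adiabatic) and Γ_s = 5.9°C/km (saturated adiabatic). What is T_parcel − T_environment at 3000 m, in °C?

Parcel:
  200–1000 m, dry: Δz = 0.8 km ⇒ ΔT = -7.84°C; T = 5.86°C
  1000–3000 m, saturated: Δz = 2 km ⇒ ΔT = -11.8°C; T = -5.94°C
Environment:
  200–3000 m, environment: Δz = 2.8 km ⇒ ΔT = -9.8°C; T = 3.9°C
T_parcel − T_env = -5.94 − 3.9 = -9.84°C

-9.84°C (parcel cooler than environment)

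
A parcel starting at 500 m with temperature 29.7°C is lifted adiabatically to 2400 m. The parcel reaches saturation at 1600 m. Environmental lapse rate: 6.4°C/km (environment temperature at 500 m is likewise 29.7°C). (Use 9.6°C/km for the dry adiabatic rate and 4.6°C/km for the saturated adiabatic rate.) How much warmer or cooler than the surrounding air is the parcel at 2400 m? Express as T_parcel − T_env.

-2.08°C (parcel cooler than environment)

Parcel:
  500–1600 m, dry: Δz = 1.1 km ⇒ ΔT = -10.56°C; T = 19.14°C
  1600–2400 m, saturated: Δz = 0.8 km ⇒ ΔT = -3.68°C; T = 15.46°C
Environment:
  500–2400 m, environment: Δz = 1.9 km ⇒ ΔT = -12.16°C; T = 17.54°C
T_parcel − T_env = 15.46 − 17.54 = -2.08°C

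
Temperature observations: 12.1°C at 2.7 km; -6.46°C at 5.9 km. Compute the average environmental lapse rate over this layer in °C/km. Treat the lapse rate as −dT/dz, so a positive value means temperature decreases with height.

Γ = −ΔT/Δz = (12.1 − (-6.46)) / (5900 − 2700) m
  = 18.56°C / 3.2 km = 5.8°C/km

5.8°C/km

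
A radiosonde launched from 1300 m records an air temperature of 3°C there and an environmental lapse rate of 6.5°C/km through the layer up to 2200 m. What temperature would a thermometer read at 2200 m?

-2.85°C

1300 → 2200 m (environmental, 6.5°C/km): ΔT = -6.5 × 0.9 = -5.85°C → T = -2.85°C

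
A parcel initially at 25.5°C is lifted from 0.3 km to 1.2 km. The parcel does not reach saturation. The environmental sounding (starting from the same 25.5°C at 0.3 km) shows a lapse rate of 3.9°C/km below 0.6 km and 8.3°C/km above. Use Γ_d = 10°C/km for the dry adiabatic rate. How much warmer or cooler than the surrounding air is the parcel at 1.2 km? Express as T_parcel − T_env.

-2.85°C (parcel cooler than environment)

Parcel:
  Dry to 1200 m: -10 × 0.9 km = -9°C, so T = 16.5°C.
Environment:
  Environment, lower layer to 600 m: -3.9 × 0.3 km = -1.17°C, so T = 24.33°C.
  Environment, upper layer to 1200 m: -8.3 × 0.6 km = -4.98°C, so T = 19.35°C.
T_parcel − T_env = 16.5 − 19.35 = -2.85°C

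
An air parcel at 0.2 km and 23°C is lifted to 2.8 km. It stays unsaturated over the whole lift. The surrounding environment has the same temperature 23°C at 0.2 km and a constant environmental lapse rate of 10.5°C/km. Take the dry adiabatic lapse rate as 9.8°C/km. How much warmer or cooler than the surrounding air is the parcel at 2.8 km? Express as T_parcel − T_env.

Parcel:
  200 → 2800 m (dry, 9.8°C/km): ΔT = -9.8 × 2.6 = -25.48°C → T = -2.48°C
Environment:
  200 → 2800 m (environment, 10.5°C/km): ΔT = -10.5 × 2.6 = -27.3°C → T = -4.3°C
T_parcel − T_env = -2.48 − (-4.3) = +1.82°C

+1.82°C (parcel warmer than environment)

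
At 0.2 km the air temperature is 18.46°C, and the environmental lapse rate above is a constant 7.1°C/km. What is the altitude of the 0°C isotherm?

2.8 km

Height above start = (18.46 − 0) / 7.1 = 2.6 km
Altitude = 200 m + 2600 m = 2800 m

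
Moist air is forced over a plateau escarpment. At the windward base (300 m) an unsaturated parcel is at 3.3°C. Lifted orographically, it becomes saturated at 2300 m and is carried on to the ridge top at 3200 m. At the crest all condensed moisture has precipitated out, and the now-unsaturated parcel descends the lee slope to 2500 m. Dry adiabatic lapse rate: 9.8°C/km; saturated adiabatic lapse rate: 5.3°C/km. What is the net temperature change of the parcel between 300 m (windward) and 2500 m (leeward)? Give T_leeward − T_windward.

Dry to 2300 m: -9.8 × 2 km = -19.6°C, so T = -16.3°C.
Saturated to 3200 m: -5.3 × 0.9 km = -4.77°C, so T = -21.07°C.
Dry descent to 2500 m: +9.8 × 0.7 km = +6.86°C, so T = -14.21°C.
Net change vs windward start: -14.21 − 3.3 = -17.51°C

-17.51°C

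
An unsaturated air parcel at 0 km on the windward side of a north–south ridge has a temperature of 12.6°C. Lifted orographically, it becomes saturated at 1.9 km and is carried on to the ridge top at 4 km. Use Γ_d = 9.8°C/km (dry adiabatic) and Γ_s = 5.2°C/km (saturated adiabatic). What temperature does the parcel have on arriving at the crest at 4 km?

-16.94°C

Dry to 1900 m: -9.8 × 1.9 km = -18.62°C, so T = -6.02°C.
Saturated to 4000 m: -5.2 × 2.1 km = -10.92°C, so T = -16.94°C.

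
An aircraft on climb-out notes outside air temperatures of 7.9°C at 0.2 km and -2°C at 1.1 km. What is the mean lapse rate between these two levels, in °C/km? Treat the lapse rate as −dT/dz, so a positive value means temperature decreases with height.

11°C/km

Γ = −ΔT/Δz = (7.9 − (-2)) / (1100 − 200) m
  = 9.9°C / 0.9 km = 11°C/km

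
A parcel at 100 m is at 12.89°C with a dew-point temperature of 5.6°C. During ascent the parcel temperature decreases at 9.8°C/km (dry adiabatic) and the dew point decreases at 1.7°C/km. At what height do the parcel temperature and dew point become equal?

1000 m

T and T_d converge at 9.8 − 1.7 = 8.1°C per km
Height above start = (12.89 − 5.6) / 8.1 = 0.9 km
LCL altitude = 100 m + 900 m = 1000 m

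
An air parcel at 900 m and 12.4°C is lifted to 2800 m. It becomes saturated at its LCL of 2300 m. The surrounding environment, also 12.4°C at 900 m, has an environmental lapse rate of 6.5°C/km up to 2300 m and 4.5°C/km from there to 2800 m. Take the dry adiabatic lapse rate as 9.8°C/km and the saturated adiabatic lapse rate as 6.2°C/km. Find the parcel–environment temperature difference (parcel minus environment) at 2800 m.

Parcel:
  900–2300 m, dry: Δz = 1.4 km ⇒ ΔT = -13.72°C; T = -1.32°C
  2300–2800 m, saturated: Δz = 0.5 km ⇒ ΔT = -3.1°C; T = -4.42°C
Environment:
  900–2300 m, environment, lower layer: Δz = 1.4 km ⇒ ΔT = -9.1°C; T = 3.3°C
  2300–2800 m, environment, upper layer: Δz = 0.5 km ⇒ ΔT = -2.25°C; T = 1.05°C
T_parcel − T_env = -4.42 − 1.05 = -5.47°C

-5.47°C (parcel cooler than environment)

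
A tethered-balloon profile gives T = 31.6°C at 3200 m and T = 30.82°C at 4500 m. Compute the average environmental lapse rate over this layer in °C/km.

0.6°C/km

Γ = −ΔT/Δz = (31.6 − 30.82) / (4500 − 3200) m
  = 0.78°C / 1.3 km = 0.6°C/km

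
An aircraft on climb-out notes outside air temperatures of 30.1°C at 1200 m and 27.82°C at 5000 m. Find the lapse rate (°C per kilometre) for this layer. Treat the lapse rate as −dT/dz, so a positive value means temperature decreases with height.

Γ = −ΔT/Δz = (30.1 − 27.82) / (5000 − 1200) m
  = 2.28°C / 3.8 km = 0.6°C/km

0.6°C/km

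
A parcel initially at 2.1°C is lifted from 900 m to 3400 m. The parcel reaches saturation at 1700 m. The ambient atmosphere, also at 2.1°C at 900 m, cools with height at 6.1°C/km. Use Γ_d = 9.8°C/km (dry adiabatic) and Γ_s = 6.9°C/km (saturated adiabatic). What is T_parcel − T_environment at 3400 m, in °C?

-4.32°C (parcel cooler than environment)

Parcel:
  900–1700 m, dry: Δz = 0.8 km ⇒ ΔT = -7.84°C; T = -5.74°C
  1700–3400 m, saturated: Δz = 1.7 km ⇒ ΔT = -11.73°C; T = -17.47°C
Environment:
  900–3400 m, environment: Δz = 2.5 km ⇒ ΔT = -15.25°C; T = -13.15°C
T_parcel − T_env = -17.47 − (-13.15) = -4.32°C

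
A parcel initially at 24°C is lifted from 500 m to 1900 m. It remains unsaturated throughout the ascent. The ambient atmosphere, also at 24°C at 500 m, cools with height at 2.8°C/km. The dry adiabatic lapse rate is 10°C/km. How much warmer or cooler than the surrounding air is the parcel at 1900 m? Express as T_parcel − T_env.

-10.08°C (parcel cooler than environment)

Parcel:
  500–1900 m, dry: Δz = 1.4 km ⇒ ΔT = -14°C; T = 10°C
Environment:
  500–1900 m, environment: Δz = 1.4 km ⇒ ΔT = -3.92°C; T = 20.08°C
T_parcel − T_env = 10 − 20.08 = -10.08°C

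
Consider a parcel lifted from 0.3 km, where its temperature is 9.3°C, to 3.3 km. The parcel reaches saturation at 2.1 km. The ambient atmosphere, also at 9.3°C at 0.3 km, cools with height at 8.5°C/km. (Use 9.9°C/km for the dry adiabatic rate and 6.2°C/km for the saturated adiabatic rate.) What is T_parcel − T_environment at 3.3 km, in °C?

Parcel:
  From 300 m to 2100 m (dry): cools by 9.9 × 1.8 = 17.82°C, giving -8.52°C.
  From 2100 m to 3300 m (saturated): cools by 6.2 × 1.2 = 7.44°C, giving -15.96°C.
Environment:
  From 300 m to 3300 m (environment): cools by 8.5 × 3 = 25.5°C, giving -16.2°C.
T_parcel − T_env = -15.96 − (-16.2) = +0.24°C

+0.24°C (parcel warmer than environment)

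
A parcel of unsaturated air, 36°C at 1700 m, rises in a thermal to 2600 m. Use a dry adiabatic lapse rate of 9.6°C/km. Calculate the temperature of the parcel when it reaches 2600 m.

1700 → 2600 m (dry adiabatic, 9.6°C/km): ΔT = -9.6 × 0.9 = -8.64°C → T = 27.36°C

27.36°C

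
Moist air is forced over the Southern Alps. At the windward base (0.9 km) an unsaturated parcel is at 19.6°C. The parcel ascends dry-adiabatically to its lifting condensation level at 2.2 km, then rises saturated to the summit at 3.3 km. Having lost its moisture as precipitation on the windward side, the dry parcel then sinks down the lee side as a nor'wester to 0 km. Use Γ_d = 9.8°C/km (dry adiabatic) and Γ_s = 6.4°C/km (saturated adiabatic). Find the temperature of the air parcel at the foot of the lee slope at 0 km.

Dry to 2200 m: -9.8 × 1.3 km = -12.74°C, so T = 6.86°C.
Saturated to 3300 m: -6.4 × 1.1 km = -7.04°C, so T = -0.18°C.
Dry descent to 0 m: +9.8 × 3.3 km = +32.34°C, so T = 32.16°C.

32.16°C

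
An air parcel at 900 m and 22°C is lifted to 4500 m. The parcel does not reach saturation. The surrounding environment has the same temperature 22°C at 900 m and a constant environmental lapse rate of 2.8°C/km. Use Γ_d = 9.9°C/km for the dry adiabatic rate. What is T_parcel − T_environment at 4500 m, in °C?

Parcel:
  From 900 m to 4500 m (dry): cools by 9.9 × 3.6 = 35.64°C, giving -13.64°C.
Environment:
  From 900 m to 4500 m (environment): cools by 2.8 × 3.6 = 10.08°C, giving 11.92°C.
T_parcel − T_env = -13.64 − 11.92 = -25.56°C

-25.56°C (parcel cooler than environment)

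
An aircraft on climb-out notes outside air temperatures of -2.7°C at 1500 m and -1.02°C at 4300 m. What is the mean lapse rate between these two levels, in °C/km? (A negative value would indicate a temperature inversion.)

Γ = −ΔT/Δz = (-2.7 − (-1.02)) / (4300 − 1500) m
  = -1.68°C / 2.8 km = -0.6°C/km

-0.6°C/km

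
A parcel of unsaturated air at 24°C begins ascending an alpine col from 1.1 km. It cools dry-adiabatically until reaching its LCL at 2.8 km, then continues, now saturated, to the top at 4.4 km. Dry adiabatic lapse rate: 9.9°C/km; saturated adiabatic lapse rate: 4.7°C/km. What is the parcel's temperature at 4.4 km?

-0.35°C

From 1100 m to 2800 m (dry): cools by 9.9 × 1.7 = 16.83°C, giving 7.17°C.
From 2800 m to 4400 m (saturated): cools by 4.7 × 1.6 = 7.52°C, giving -0.35°C.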